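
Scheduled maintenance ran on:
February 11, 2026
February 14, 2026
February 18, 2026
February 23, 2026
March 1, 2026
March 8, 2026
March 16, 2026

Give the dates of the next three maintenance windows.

March 25, 2026; April 4, 2026; April 15, 2026

The spacing grows by 1 each time: 3, 4, 5, 6, 7, 8 days.
Next gap: 9 days. March 16, 2026 + 9 days = March 25, 2026.
Next gap: 10 days. March 25, 2026 + 10 days = April 4, 2026.
Next gap: 11 days. April 4, 2026 + 11 days = April 15, 2026.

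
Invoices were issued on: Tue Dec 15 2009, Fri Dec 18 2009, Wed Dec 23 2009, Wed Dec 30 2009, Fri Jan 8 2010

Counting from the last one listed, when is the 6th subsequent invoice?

The spacing grows by 2 each time: 3, 5, 7, 9 days.
Next gap: 11 days. Fri Jan 8 2010 + 11 days = Tue Jan 19 2010.
Next gap: 13 days. Tue Jan 19 2010 + 13 days = Mon Feb 1 2010.
Next gap: 15 days. Mon Feb 1 2010 + 15 days = Tue Feb 16 2010.
Next gap: 17 days. Tue Feb 16 2010 + 17 days = Fri Mar 5 2010.
Next gap: 19 days. Fri Mar 5 2010 + 19 days = Wed Mar 24 2010.
Next gap: 21 days. Wed Mar 24 2010 + 21 days = Wed Apr 14 2010.

Wed Apr 14 2010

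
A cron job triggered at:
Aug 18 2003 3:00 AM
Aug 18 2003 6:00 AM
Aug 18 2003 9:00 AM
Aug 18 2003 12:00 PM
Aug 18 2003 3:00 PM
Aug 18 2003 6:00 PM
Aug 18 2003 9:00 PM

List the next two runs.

Gaps: 3, 3, 3, 3, 3, 3 hours — each event is 3 hours after the previous one.
Aug 18 2003 9:00 PM + 3 h = Aug 19 2003 12:00 AM.
Aug 19 2003 12:00 AM + 3 h = Aug 19 2003 3:00 AM.

Aug 19 2003 12:00 AM, Aug 19 2003 3:00 AM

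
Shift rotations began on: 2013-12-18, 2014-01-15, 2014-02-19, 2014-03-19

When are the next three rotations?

2014-04-16, 2014-05-21, 2014-06-18

All dates are Wednesdays, 28, 35, 28 days apart.
Specifically, the 3rd Wednesday of each month.
3rd Wednesday of April 2014: 2014-04-16.
May 2014 — 3rd Wednesday is 2014-05-21.
3rd Wednesday of June 2014: 2014-06-18.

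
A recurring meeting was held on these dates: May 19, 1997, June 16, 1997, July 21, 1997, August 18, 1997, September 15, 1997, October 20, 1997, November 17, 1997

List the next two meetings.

December 15, 1997; January 19, 1998

These are Mondays at 28- or 35-day spacing (28, 35, 28, 28, 35, 28).
The pattern: 3rd Monday of the month.
3rd Monday of December 1997: December 15, 1997.
3rd Monday of January 1998: January 19, 1998.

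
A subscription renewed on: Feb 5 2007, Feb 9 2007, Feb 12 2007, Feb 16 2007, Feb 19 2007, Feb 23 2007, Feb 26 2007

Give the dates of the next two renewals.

Every event lands on a Monday or Friday (gaps cycle 4, 3, 4, 3, 4, 3).
So the schedule is: every Monday and Friday.
The following Friday is Mar 2 2007.
The following Monday is Mar 5 2007.

Mar 2 2007, Mar 5 2007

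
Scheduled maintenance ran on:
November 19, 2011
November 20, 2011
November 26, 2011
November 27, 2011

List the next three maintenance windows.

December 3, 2011; December 4, 2011; December 10, 2011

The gap pattern 1, 6, 1 repeats every 2 events.
These are the Saturdays and Sundays of each week.
The following Saturday is December 3, 2011.
Next Sunday: December 4, 2011.
Next Saturday: December 10, 2011.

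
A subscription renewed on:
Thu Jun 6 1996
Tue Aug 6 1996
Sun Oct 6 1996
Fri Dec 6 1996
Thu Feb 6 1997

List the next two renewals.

Each date is the 6th; the gaps (61, 61, 61, 62) track the month lengths.
The rule is the 6th of every 2 months.
Next: April 1997 → Sun Apr 6 1997.
June 1997: Fri Jun 6 1997.

Sun Apr 6 1997, Fri Jun 6 1997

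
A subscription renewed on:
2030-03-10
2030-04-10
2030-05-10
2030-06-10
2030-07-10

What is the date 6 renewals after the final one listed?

2031-01-10

Gaps: 31, 30, 31, 30 days — not constant. Every event is on the 10th of the month.
Pattern: the 10th of each month.
August 2030: 2030-08-10.
September 2030: 2030-09-10.
Next: October 2030 → 2030-10-10.
November 2030: 2030-11-10.
Next: December 2030 → 2030-12-10.
January 2031: 2031-01-10.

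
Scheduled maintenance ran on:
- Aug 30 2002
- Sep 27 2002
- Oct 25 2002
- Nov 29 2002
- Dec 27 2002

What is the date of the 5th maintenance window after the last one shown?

May 30 2003

These are Fridays with 28, 28, 35, 28-day gaps.
Each is the final Friday of its month — Aug 30 2002 is past the 28th, so '4th Friday' doesn't fit.
Last Friday of January 2003: Jan 31 2003.
Last Friday of February 2003: Feb 28 2003.
March 2003 ends with Friday Mar 28 2003.
Last Friday of April 2003: Apr 25 2003.
May 2003 ends with Friday May 30 2003.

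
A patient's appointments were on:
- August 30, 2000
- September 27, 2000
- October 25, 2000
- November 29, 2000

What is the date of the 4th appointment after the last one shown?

Every date is a Wednesday; gaps 28, 28, 35 days.
Each is the last Wednesday of its month (at least one falls on the 29th or later, ruling out '4th Wednesday').
December 2000 ends with Wednesday December 27, 2000.
January 2001 ends with Wednesday January 31, 2001.
Last Wednesday of February 2001: February 28, 2001.
March 2001 ends with Wednesday March 28, 2001.

March 28, 2001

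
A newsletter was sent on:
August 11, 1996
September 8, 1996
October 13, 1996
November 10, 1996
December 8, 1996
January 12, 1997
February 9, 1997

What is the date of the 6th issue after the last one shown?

Gaps: 28, 35, 28, 28, 35, 28 days — a mix of 28 and 35. Every date is a Sunday.
Each is the 2nd Sunday of its month.
2nd Sunday of March 1997: March 9, 1997.
April 1997 — 2nd Sunday is April 13, 1997.
May 1997 — 2nd Sunday is May 11, 1997.
2nd Sunday of June 1997: June 8, 1997.
July 1997 — 2nd Sunday is July 13, 1997.
August 1997 — 2nd Sunday is August 10, 1997.

August 10, 1997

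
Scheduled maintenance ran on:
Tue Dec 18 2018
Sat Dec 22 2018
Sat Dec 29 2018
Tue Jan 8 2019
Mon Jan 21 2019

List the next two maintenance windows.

Gaps: 4, 7, 10, 13 days — each gap is 3 larger than the previous one.
Next gap: 16 days. Mon Jan 21 2019 + 16 days = Wed Feb 6 2019.
Next gap: 19 days. Wed Feb 6 2019 + 19 days = Mon Feb 25 2019.

Wed Feb 6 2019, Mon Feb 25 2019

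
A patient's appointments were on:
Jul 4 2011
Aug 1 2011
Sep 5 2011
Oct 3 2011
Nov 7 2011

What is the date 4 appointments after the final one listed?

Mar 5 2012

All dates are Mondays, 28, 35, 28, 35 days apart.
Specifically, the 1st Monday of each month.
December 2011 — 1st Monday is Dec 5 2011.
1st Monday of January 2012: Jan 2 2012.
February 2012 — 1st Monday is Feb 6 2012.
1st Monday of March 2012: Mar 5 2012.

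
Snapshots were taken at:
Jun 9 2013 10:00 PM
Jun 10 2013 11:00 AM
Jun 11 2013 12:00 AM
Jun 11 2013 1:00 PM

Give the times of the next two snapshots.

Gaps: 13, 13, 13 hours — each event is 13 hours after the previous one.
Jun 11 2013 1:00 PM + 13 h = Jun 12 2013 2:00 AM.
Jun 12 2013 2:00 AM + 13 h = Jun 12 2013 3:00 PM.

Jun 12 2013 2:00 AM, Jun 12 2013 3:00 PM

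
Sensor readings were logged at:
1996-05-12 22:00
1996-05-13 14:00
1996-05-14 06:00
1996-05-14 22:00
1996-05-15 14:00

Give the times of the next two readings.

Gaps: 16, 16, 16, 16 hours — each event is 16 hours after the previous one.
1996-05-15 14:00 + 16 h = 1996-05-16 06:00.
1996-05-16 06:00 + 16 h = 1996-05-16 22:00.

1996-05-16 06:00, 1996-05-16 22:00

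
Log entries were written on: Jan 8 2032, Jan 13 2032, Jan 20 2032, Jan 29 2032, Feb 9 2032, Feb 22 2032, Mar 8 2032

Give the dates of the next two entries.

Intervals are 5, 7, 9, 11, 13, 15 days — an arithmetic progression with common difference 2.
Next gap: 17 days. Mar 8 2032 + 17 days = Mar 25 2032.
Next gap: 19 days. Mar 25 2032 + 19 days = Apr 13 2032.

Mar 25 2032, Apr 13 2032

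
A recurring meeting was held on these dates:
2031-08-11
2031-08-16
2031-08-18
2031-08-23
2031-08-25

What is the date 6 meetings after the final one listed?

2031-09-15

Gaps: 5, 2, 5, 2 days — not constant, but cyclic with period 2.
The events fall on every Monday and Saturday.
The following Saturday is 2031-08-30.
The following Monday is 2031-09-01.
Next Saturday: 2031-09-06.
Next Monday: 2031-09-08.
The following Saturday is 2031-09-13.
The following Monday is 2031-09-15.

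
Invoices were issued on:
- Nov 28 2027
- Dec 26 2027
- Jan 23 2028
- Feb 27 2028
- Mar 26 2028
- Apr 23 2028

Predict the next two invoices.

May 28 2028, Jun 25 2028

These are Sundays at 28- or 35-day spacing (28, 28, 35, 28, 28).
The pattern: 4th Sunday of the month.
May 2028 — 4th Sunday is May 28 2028.
4th Sunday of June 2028: Jun 25 2028.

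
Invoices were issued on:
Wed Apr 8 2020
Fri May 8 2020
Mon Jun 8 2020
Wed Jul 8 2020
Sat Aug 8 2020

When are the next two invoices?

Tue Sep 8 2020, Thu Oct 8 2020

The day-of-month is always 8 (30, 31, 30, 31 days between events).
So this recurs on the 8th of each month.
September 2020: Tue Sep 8 2020.
Next: October 2020 → Thu Oct 8 2020.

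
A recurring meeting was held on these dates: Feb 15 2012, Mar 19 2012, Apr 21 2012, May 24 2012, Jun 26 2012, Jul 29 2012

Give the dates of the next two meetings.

Aug 31 2012, Oct 3 2012

Every event comes 33 days after the last (33, 33, 33, 33, 33).
Jul 29 2012 + 33 days = Aug 31 2012.
Aug 31 2012 + 33 days = Oct 3 2012.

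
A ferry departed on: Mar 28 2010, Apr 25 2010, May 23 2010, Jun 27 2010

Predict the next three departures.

Jul 25 2010, Aug 22 2010, Sep 26 2010

These are Sundays at 28- or 35-day spacing (28, 28, 35).
The pattern: 4th Sunday of the month.
4th Sunday of July 2010: Jul 25 2010.
4th Sunday of August 2010: Aug 22 2010.
4th Sunday of September 2010: Sep 26 2010.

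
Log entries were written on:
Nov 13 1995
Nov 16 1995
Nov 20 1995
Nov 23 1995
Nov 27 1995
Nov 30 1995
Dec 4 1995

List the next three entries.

Gaps: 3, 4, 3, 4, 3, 4 days — not constant, but cyclic with period 2.
The events fall on every Monday and Thursday.
Next Thursday: Dec 7 1995.
Next Monday: Dec 11 1995.
The following Thursday is Dec 14 1995.

Dec 7 1995, Dec 11 1995, Dec 14 1995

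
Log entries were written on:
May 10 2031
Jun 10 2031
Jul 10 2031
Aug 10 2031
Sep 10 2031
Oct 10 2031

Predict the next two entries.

Nov 10 2031, Dec 10 2031

The day-of-month is always 10 (31, 30, 31, 31, 30 days between events).
So this recurs on the 10th of each month.
November 2031: Nov 10 2031.
December 2031: Dec 10 2031.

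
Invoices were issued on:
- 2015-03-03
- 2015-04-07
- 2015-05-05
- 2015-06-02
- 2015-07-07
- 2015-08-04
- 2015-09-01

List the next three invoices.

Gaps: 35, 28, 28, 35, 28, 28 days — a mix of 28 and 35. Every date is a Tuesday.
Each is the 1st Tuesday of its month.
1st Tuesday of October 2015: 2015-10-06.
1st Tuesday of November 2015: 2015-11-03.
December 2015 — 1st Tuesday is 2015-12-01.

2015-10-06, 2015-11-03, 2015-12-01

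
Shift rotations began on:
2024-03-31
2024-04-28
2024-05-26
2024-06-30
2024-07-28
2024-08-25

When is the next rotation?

2024-09-29

These are Sundays with 28, 28, 35, 28, 28-day gaps.
Each is the final Sunday of its month — 2024-03-31 is past the 28th, so '4th Sunday' doesn't fit.
Last Sunday of September 2024: 2024-09-29.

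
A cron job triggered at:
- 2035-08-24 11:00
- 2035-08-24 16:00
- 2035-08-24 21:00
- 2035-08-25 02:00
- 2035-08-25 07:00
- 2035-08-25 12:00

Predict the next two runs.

2035-08-25 17:00, 2035-08-25 22:00

Gaps: 5, 5, 5, 5, 5 hours — each event is 5 hours after the previous one.
2035-08-25 12:00 + 5 h = 2035-08-25 17:00.
2035-08-25 17:00 + 5 h = 2035-08-25 22:00.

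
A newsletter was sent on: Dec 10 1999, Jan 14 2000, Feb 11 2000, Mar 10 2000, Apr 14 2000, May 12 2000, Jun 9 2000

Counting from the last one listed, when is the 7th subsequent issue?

Jan 12 2001

All dates are Fridays, 35, 28, 28, 35, 28, 28 days apart.
Specifically, the 2nd Friday of each month.
2nd Friday of July 2000: Jul 14 2000.
August 2000 — 2nd Friday is Aug 11 2000.
2nd Friday of September 2000: Sep 8 2000.
2nd Friday of October 2000: Oct 13 2000.
November 2000 — 2nd Friday is Nov 10 2000.
2nd Friday of December 2000: Dec 8 2000.
2nd Friday of January 2001: Jan 12 2001.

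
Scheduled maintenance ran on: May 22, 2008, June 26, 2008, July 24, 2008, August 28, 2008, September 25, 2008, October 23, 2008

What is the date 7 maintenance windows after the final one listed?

Gaps: 35, 28, 35, 28, 28 days — a mix of 28 and 35. Every date is a Thursday.
Each is the 4th Thursday of its month.
November 2008 — 4th Thursday is November 27, 2008.
December 2008 — 4th Thursday is December 25, 2008.
4th Thursday of January 2009: January 22, 2009.
February 2009 — 4th Thursday is February 26, 2009.
4th Thursday of March 2009: March 26, 2009.
4th Thursday of April 2009: April 23, 2009.
May 2009 — 4th Thursday is May 28, 2009.

May 28, 2009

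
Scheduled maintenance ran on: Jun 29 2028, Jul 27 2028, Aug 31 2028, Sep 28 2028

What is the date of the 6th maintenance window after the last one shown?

All Thursdays; the gaps (28, 35, 28) vary with month length.
This is the last Thursday of each month.
Last Thursday of October 2028: Oct 26 2028.
November 2028 ends with Thursday Nov 30 2028.
Last Thursday of December 2028: Dec 28 2028.
January 2029 ends with Thursday Jan 25 2029.
February 2029 ends with Thursday Feb 22 2029.
Last Thursday of March 2029: Mar 29 2029.

Mar 29 2029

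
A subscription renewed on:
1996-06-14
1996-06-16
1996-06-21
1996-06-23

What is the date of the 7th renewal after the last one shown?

The gap pattern 2, 5, 2 repeats every 2 events.
These are the Fridays and Sundays of each week.
The following Friday is 1996-06-28.
Next Sunday: 1996-06-30.
Next Friday: 1996-07-05.
Next Sunday: 1996-07-07.
The following Friday is 1996-07-12.
The following Sunday is 1996-07-14.
Next Friday: 1996-07-19.

1996-07-19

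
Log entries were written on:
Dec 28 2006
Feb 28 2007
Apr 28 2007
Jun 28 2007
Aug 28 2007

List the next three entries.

Gaps: 62, 59, 61, 61 days — not constant. Every event is on the 28th of the month.
Pattern: the 28th of every 2 months.
October 2007: Oct 28 2007.
Next: December 2007 → Dec 28 2007.
Next: February 2008 → Feb 28 2008.

Oct 28 2007, Dec 28 2007, Feb 28 2008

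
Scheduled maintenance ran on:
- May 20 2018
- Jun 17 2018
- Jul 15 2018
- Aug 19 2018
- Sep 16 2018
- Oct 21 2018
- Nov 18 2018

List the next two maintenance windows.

All dates are Sundays, 28, 28, 35, 28, 35, 28 days apart.
Specifically, the 3rd Sunday of each month.
December 2018 — 3rd Sunday is Dec 16 2018.
3rd Sunday of January 2019: Jan 20 2019.

Dec 16 2018, Jan 20 2019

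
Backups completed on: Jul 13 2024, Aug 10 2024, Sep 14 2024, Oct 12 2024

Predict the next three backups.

Nov 9 2024, Dec 14 2024, Jan 11 2025

Gaps: 28, 35, 28 days — a mix of 28 and 35. Every date is a Saturday.
Each is the 2nd Saturday of its month.
November 2024 — 2nd Saturday is Nov 9 2024.
December 2024 — 2nd Saturday is Dec 14 2024.
2nd Saturday of January 2025: Jan 11 2025.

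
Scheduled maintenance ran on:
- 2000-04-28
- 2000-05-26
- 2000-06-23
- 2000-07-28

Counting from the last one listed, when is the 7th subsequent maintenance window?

Gaps: 28, 28, 35 days — a mix of 28 and 35. Every date is a Friday.
Each is the 4th Friday of its month.
August 2000 — 4th Friday is 2000-08-25.
September 2000 — 4th Friday is 2000-09-22.
October 2000 — 4th Friday is 2000-10-27.
4th Friday of November 2000: 2000-11-24.
4th Friday of December 2000: 2000-12-22.
January 2001 — 4th Friday is 2001-01-26.
February 2001 — 4th Friday is 2001-02-23.

2001-02-23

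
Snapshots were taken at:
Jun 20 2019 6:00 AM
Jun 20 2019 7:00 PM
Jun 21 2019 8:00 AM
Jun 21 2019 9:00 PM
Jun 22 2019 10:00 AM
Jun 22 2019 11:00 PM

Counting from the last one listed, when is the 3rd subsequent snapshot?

Gaps: 13, 13, 13, 13, 13 hours — each event is 13 hours after the previous one.
Jun 22 2019 11:00 PM + 13 h = Jun 23 2019 12:00 PM.
Jun 23 2019 12:00 PM + 13 h = Jun 24 2019 1:00 AM.
Jun 24 2019 1:00 AM + 13 h = Jun 24 2019 2:00 PM.

Jun 24 2019 2:00 PM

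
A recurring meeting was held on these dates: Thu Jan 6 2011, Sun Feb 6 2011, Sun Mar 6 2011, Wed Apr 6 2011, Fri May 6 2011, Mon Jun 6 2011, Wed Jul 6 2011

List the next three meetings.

Gaps: 31, 28, 31, 30, 31, 30 days — not constant. Every event is on the 6th of the month.
Pattern: the 6th of each month.
Next: August 2011 → Sat Aug 6 2011.
Next: September 2011 → Tue Sep 6 2011.
October 2011: Thu Oct 6 2011.

Sat Aug 6 2011, Tue Sep 6 2011, Thu Oct 6 2011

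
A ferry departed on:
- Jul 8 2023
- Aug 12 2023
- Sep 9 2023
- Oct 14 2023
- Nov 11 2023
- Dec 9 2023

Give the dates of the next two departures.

All dates are Saturdays, 35, 28, 35, 28, 28 days apart.
Specifically, the 2nd Saturday of each month.
2nd Saturday of January 2024: Jan 13 2024.
2nd Saturday of February 2024: Feb 10 2024.

Jan 13 2024, Feb 10 2024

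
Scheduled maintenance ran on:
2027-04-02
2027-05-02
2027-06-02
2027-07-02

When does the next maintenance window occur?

The day-of-month is always 2 (30, 31, 30 days between events).
So this recurs on the 2nd of each month.
August 2027: 2027-08-02.

2027-08-02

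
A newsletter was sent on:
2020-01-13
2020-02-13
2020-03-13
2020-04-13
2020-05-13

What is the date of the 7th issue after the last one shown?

The day-of-month is always 13 (31, 29, 31, 30 days between events).
So this recurs on the 13th of each month.
June 2020: 2020-06-13.
July 2020: 2020-07-13.
August 2020: 2020-08-13.
September 2020: 2020-09-13.
Next: October 2020 → 2020-10-13.
November 2020: 2020-11-13.
December 2020: 2020-12-13.

2020-12-13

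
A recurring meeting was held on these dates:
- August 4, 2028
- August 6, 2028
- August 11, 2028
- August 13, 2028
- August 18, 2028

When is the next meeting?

Gaps: 2, 5, 2, 5 days — not constant, but cyclic with period 2.
The events fall on every Friday and Sunday.
The following Sunday is August 20, 2028.

August 20, 2028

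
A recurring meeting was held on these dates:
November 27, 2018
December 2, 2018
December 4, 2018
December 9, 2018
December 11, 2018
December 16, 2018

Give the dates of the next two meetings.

December 18, 2018; December 23, 2018

Every event lands on a Tuesday or Sunday (gaps cycle 5, 2, 5, 2, 5).
So the schedule is: every Tuesday and Sunday.
The following Tuesday is December 18, 2018.
Next Sunday: December 23, 2018.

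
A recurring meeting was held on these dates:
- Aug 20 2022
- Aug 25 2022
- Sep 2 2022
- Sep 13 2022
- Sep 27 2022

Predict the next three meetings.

Oct 14 2022, Nov 3 2022, Nov 26 2022

Gaps: 5, 8, 11, 14 days — each gap is 3 larger than the previous one.
Next gap: 17 days. Sep 27 2022 + 17 days = Oct 14 2022.
Next gap: 20 days. Oct 14 2022 + 20 days = Nov 3 2022.
Next gap: 23 days. Nov 3 2022 + 23 days = Nov 26 2022.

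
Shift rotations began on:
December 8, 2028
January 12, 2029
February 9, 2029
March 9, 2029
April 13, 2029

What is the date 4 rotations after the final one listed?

All dates are Fridays, 35, 28, 28, 35 days apart.
Specifically, the 2nd Friday of each month.
May 2029 — 2nd Friday is May 11, 2029.
2nd Friday of June 2029: June 8, 2029.
2nd Friday of July 2029: July 13, 2029.
August 2029 — 2nd Friday is August 10, 2029.

August 10, 2029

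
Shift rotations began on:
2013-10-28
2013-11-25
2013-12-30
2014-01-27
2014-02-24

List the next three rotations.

2014-03-31, 2014-04-28, 2014-05-26

All Mondays; the gaps (28, 35, 28, 28) vary with month length.
This is the last Monday of each month.
Last Monday of March 2014: 2014-03-31.
Last Monday of April 2014: 2014-04-28.
Last Monday of May 2014: 2014-05-26.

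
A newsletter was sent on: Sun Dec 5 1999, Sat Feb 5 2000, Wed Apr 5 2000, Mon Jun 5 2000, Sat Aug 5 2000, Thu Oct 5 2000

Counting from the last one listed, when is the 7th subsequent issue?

Wed Dec 5 2001

Gaps: 62, 60, 61, 61, 61 days — not constant. Every event is on the 5th of the month.
Pattern: the 5th of every 2 months.
December 2000: Tue Dec 5 2000.
Next: February 2001 → Mon Feb 5 2001.
Next: April 2001 → Thu Apr 5 2001.
June 2001: Tue Jun 5 2001.
Next: August 2001 → Sun Aug 5 2001.
Next: October 2001 → Fri Oct 5 2001.
December 2001: Wed Dec 5 2001.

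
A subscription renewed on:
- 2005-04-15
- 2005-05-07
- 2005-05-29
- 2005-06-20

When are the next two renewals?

2005-07-12, 2005-08-03

Gaps between consecutive events: 22, 22, 22 days — a constant 22-day interval.
2005-06-20 + 22 days = 2005-07-12.
2005-07-12 + 22 days = 2005-08-03.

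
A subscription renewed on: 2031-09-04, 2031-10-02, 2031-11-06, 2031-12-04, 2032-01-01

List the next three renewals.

2032-02-05, 2032-03-04, 2032-04-01

Gaps: 28, 35, 28, 28 days — a mix of 28 and 35. Every date is a Thursday.
Each is the 1st Thursday of its month.
1st Thursday of February 2032: 2032-02-05.
March 2032 — 1st Thursday is 2032-03-04.
April 2032 — 1st Thursday is 2032-04-01.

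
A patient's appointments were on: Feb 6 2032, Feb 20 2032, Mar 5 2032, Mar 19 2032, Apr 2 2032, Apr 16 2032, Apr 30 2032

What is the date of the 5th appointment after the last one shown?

Jul 9 2032

Every event comes 14 days after the last (14, 14, 14, 14, 14, 14).
Apr 30 2032 + 14 days = May 14 2032.
May 14 2032 + 14 days = May 28 2032.
May 28 2032 + 14 days = Jun 11 2032.
Jun 11 2032 + 14 days = Jun 25 2032.
Jun 25 2032 + 14 days = Jul 9 2032.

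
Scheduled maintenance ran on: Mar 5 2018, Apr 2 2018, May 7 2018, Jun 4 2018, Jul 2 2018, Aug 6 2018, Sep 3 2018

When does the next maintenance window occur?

Oct 1 2018

All dates are Mondays, 28, 35, 28, 28, 35, 28 days apart.
Specifically, the 1st Monday of each month.
October 2018 — 1st Monday is Oct 1 2018.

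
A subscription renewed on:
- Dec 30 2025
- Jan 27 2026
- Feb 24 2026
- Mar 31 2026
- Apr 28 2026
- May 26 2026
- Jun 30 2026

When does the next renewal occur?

All Tuesdays; the gaps (28, 28, 35, 28, 28, 35) vary with month length.
This is the last Tuesday of each month.
Last Tuesday of July 2026: Jul 28 2026.

Jul 28 2026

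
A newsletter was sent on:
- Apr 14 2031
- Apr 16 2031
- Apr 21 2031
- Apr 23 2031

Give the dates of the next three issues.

Gaps: 2, 5, 2 days — not constant, but cyclic with period 2.
The events fall on every Monday and Wednesday.
The following Monday is Apr 28 2031.
Next Wednesday: Apr 30 2031.
Next Monday: May 5 2031.

Apr 28 2031, Apr 30 2031, May 5 2031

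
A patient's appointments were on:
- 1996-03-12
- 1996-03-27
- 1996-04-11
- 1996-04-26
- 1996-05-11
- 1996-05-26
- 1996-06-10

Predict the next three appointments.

The spacing is 15, 15, 15, 15, 15, 15 days — always 15 days.
1996-06-10 + 15 days = 1996-06-25.
1996-06-25 + 15 days = 1996-07-10.
1996-07-10 + 15 days = 1996-07-25.

1996-06-25, 1996-07-10, 1996-07-25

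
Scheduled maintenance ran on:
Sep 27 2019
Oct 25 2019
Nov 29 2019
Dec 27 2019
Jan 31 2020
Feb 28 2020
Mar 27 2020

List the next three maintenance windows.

All Fridays; the gaps (28, 35, 28, 35, 28, 28) vary with month length.
This is the last Friday of each month.
April 2020 ends with Friday Apr 24 2020.
May 2020 ends with Friday May 29 2020.
Last Friday of June 2020: Jun 26 2020.

Apr 24 2020, May 29 2020, Jun 26 2020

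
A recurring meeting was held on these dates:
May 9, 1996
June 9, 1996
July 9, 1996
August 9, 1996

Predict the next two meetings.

Gaps: 31, 30, 31 days — not constant. Every event is on the 9th of the month.
Pattern: the 9th of each month.
September 1996: September 9, 1996.
Next: October 1996 → October 9, 1996.

September 9, 1996; October 9, 1996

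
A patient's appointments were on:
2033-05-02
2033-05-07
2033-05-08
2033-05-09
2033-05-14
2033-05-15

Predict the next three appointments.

2033-05-16, 2033-05-21, 2033-05-22

The gap pattern 5, 1, 1, 5, 1 repeats every 3 events.
These are the Mondays, Saturdays and Sundays of each week.
Next Monday: 2033-05-16.
Next Saturday: 2033-05-21.
The following Sunday is 2033-05-22.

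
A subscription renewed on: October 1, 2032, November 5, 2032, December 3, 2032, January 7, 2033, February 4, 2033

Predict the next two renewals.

March 4, 2033; April 1, 2033

All dates are Fridays, 35, 28, 35, 28 days apart.
Specifically, the 1st Friday of each month.
1st Friday of March 2033: March 4, 2033.
April 2033 — 1st Friday is April 1, 2033.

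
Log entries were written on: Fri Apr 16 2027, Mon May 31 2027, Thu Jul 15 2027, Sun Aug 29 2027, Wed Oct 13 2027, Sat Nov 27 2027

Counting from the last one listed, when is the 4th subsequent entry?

Thu May 25 2028

Gaps between consecutive events: 45, 45, 45, 45, 45 days — a constant 45-day interval.
Sat Nov 27 2027 + 45 days = Tue Jan 11 2028.
Tue Jan 11 2028 + 45 days = Fri Feb 25 2028.
Fri Feb 25 2028 + 45 days = Mon Apr 10 2028.
Mon Apr 10 2028 + 45 days = Thu May 25 2028.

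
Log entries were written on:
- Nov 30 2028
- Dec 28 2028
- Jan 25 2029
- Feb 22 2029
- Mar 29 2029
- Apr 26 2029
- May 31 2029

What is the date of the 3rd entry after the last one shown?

Aug 30 2029

Every date is a Thursday; gaps 28, 28, 28, 35, 28, 35 days.
Each is the last Thursday of its month (at least one falls on the 29th or later, ruling out '4th Thursday').
Last Thursday of June 2029: Jun 28 2029.
July 2029 ends with Thursday Jul 26 2029.
Last Thursday of August 2029: Aug 30 2029.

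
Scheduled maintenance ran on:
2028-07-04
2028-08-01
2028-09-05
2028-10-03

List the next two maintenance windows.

2028-11-07, 2028-12-05

All dates are Tuesdays, 28, 35, 28 days apart.
Specifically, the 1st Tuesday of each month.
November 2028 — 1st Tuesday is 2028-11-07.
December 2028 — 1st Tuesday is 2028-12-05.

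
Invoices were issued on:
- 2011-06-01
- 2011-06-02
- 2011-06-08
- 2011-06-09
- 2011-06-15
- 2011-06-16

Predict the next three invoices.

2011-06-22, 2011-06-23, 2011-06-29

The gap pattern 1, 6, 1, 6, 1 repeats every 2 events.
These are the Wednesdays and Thursdays of each week.
The following Wednesday is 2011-06-22.
The following Thursday is 2011-06-23.
The following Wednesday is 2011-06-29.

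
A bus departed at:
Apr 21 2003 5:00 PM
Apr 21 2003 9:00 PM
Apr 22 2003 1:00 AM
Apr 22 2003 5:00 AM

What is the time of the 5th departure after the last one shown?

Apr 23 2003 1:00 AM

The interval is a steady 4 hours (4, 4, 4).
Apr 22 2003 5:00 AM + 4 h = Apr 22 2003 9:00 AM.
Apr 22 2003 9:00 AM + 4 h = Apr 22 2003 1:00 PM.
Apr 22 2003 1:00 PM + 4 h = Apr 22 2003 5:00 PM.
Apr 22 2003 5:00 PM + 4 h = Apr 22 2003 9:00 PM.
Apr 22 2003 9:00 PM + 4 h = Apr 23 2003 1:00 AM.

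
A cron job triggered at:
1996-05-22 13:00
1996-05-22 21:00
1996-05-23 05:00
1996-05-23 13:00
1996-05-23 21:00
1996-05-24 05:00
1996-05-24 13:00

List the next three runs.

1996-05-24 21:00, 1996-05-25 05:00, 1996-05-25 13:00

Gaps: 8, 8, 8, 8, 8, 8 hours — each event is 8 hours after the previous one.
1996-05-24 13:00 + 8 h = 1996-05-24 21:00.
1996-05-24 21:00 + 8 h = 1996-05-25 05:00.
1996-05-25 05:00 + 8 h = 1996-05-25 13:00.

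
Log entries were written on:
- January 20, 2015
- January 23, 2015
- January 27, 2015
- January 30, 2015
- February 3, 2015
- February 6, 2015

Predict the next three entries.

February 10, 2015; February 13, 2015; February 17, 2015

Gaps: 3, 4, 3, 4, 3 days — not constant, but cyclic with period 2.
The events fall on every Tuesday and Friday.
The following Tuesday is February 10, 2015.
Next Friday: February 13, 2015.
Next Tuesday: February 17, 2015.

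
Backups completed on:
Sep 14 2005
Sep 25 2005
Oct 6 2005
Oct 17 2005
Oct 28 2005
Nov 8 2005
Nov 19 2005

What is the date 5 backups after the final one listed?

Jan 13 2006

Gaps between consecutive events: 11, 11, 11, 11, 11, 11 days — a constant 11-day interval.
Nov 19 2005 + 11 days = Nov 30 2005.
Nov 30 2005 + 11 days = Dec 11 2005.
Dec 11 2005 + 11 days = Dec 22 2005.
Dec 22 2005 + 11 days = Jan 2 2006.
Jan 2 2006 + 11 days = Jan 13 2006.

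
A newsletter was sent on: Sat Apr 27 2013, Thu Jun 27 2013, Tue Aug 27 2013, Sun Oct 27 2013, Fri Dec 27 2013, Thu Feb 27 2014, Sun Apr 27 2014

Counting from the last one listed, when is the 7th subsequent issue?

Sat Jun 27 2015

The day-of-month is always 27 (61, 61, 61, 61, 62, 59 days between events).
So this recurs on the 27th of every 2 months.
Next: June 2014 → Fri Jun 27 2014.
Next: August 2014 → Wed Aug 27 2014.
Next: October 2014 → Mon Oct 27 2014.
December 2014: Sat Dec 27 2014.
February 2015: Fri Feb 27 2015.
Next: April 2015 → Mon Apr 27 2015.
June 2015: Sat Jun 27 2015.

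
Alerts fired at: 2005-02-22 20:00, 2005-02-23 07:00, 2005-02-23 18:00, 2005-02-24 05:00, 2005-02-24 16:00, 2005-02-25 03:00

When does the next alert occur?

Gaps: 11, 11, 11, 11, 11 hours — each event is 11 hours after the previous one.
2005-02-25 03:00 + 11 h = 2005-02-25 14:00.

2005-02-25 14:00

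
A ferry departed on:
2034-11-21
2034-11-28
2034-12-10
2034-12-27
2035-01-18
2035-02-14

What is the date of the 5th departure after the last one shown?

2035-09-12

The spacing grows by 5 each time: 7, 12, 17, 22, 27 days.
Next gap: 32 days. 2035-02-14 + 32 days = 2035-03-18.
Next gap: 37 days. 2035-03-18 + 37 days = 2035-04-24.
Next gap: 42 days. 2035-04-24 + 42 days = 2035-06-05.
Next gap: 47 days. 2035-06-05 + 47 days = 2035-07-22.
Next gap: 52 days. 2035-07-22 + 52 days = 2035-09-12.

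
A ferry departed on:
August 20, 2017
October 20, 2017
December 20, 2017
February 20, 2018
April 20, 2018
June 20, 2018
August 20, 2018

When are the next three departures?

October 20, 2018; December 20, 2018; February 20, 2019

The day-of-month is always 20 (61, 61, 62, 59, 61, 61 days between events).
So this recurs on the 20th of every 2 months.
Next: October 2018 → October 20, 2018.
Next: December 2018 → December 20, 2018.
February 2019: February 20, 2019.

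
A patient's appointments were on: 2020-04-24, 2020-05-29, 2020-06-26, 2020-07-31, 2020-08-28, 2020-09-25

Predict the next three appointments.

2020-10-30, 2020-11-27, 2020-12-25

All Fridays; the gaps (35, 28, 35, 28, 28) vary with month length.
This is the last Friday of each month.
Last Friday of October 2020: 2020-10-30.
November 2020 ends with Friday 2020-11-27.
December 2020 ends with Friday 2020-12-25.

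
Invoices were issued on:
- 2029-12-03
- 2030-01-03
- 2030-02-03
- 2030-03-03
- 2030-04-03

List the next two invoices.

The day-of-month is always 3 (31, 31, 28, 31 days between events).
So this recurs on the 3rd of each month.
Next: May 2030 → 2030-05-03.
June 2030: 2030-06-03.

2030-05-03, 2030-06-03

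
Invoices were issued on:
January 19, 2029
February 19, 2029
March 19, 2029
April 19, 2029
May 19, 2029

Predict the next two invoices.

June 19, 2029; July 19, 2029

Gaps: 31, 28, 31, 30 days — not constant. Every event is on the 19th of the month.
Pattern: the 19th of each month.
Next: June 2029 → June 19, 2029.
July 2029: July 19, 2029.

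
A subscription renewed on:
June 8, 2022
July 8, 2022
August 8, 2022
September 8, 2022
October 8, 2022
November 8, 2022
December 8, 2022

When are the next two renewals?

Each date is the 8th; the gaps (30, 31, 31, 30, 31, 30) track the month lengths.
The rule is the 8th of each month.
Next: January 2023 → January 8, 2023.
Next: February 2023 → February 8, 2023.

January 8, 2023; February 8, 2023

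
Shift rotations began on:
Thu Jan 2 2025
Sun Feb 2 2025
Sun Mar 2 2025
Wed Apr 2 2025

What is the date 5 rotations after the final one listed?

Each date is the 2nd; the gaps (31, 28, 31) track the month lengths.
The rule is the 2nd of each month.
Next: May 2025 → Fri May 2 2025.
Next: June 2025 → Mon Jun 2 2025.
July 2025: Wed Jul 2 2025.
Next: August 2025 → Sat Aug 2 2025.
September 2025: Tue Sep 2 2025.

Tue Sep 2 2025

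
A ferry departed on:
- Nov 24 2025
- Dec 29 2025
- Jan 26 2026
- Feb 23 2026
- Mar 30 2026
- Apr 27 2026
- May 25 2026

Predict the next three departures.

Jun 29 2026, Jul 27 2026, Aug 31 2026

Every date is a Monday; gaps 35, 28, 28, 35, 28, 28 days.
Each is the last Monday of its month (at least one falls on the 29th or later, ruling out '4th Monday').
June 2026 ends with Monday Jun 29 2026.
Last Monday of July 2026: Jul 27 2026.
Last Monday of August 2026: Aug 31 2026.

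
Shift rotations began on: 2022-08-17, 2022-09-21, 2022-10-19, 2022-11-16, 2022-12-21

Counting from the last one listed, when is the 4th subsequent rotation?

All dates are Wednesdays, 35, 28, 28, 35 days apart.
Specifically, the 3rd Wednesday of each month.
January 2023 — 3rd Wednesday is 2023-01-18.
February 2023 — 3rd Wednesday is 2023-02-15.
3rd Wednesday of March 2023: 2023-03-15.
3rd Wednesday of April 2023: 2023-04-19.

2023-04-19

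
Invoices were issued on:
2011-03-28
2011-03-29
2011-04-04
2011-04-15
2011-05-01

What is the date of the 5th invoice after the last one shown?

2011-10-03

Intervals are 1, 6, 11, 16 days — an arithmetic progression with common difference 5.
Next gap: 21 days. 2011-05-01 + 21 days = 2011-05-22.
Next gap: 26 days. 2011-05-22 + 26 days = 2011-06-17.
Next gap: 31 days. 2011-06-17 + 31 days = 2011-07-18.
Next gap: 36 days. 2011-07-18 + 36 days = 2011-08-23.
Next gap: 41 days. 2011-08-23 + 41 days = 2011-10-03.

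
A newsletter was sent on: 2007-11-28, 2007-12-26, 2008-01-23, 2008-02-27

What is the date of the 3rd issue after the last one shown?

2008-05-28

Gaps: 28, 28, 35 days — a mix of 28 and 35. Every date is a Wednesday.
Each is the 4th Wednesday of its month.
4th Wednesday of March 2008: 2008-03-26.
4th Wednesday of April 2008: 2008-04-23.
4th Wednesday of May 2008: 2008-05-28.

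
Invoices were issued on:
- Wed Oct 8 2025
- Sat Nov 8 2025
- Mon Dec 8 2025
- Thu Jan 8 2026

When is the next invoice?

Each date is the 8th; the gaps (31, 30, 31) track the month lengths.
The rule is the 8th of each month.
Next: February 2026 → Sun Feb 8 2026.

Sun Feb 8 2026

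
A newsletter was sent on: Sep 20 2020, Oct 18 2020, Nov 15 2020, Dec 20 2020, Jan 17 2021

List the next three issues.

These are Sundays at 28- or 35-day spacing (28, 28, 35, 28).
The pattern: 3rd Sunday of the month.
3rd Sunday of February 2021: Feb 21 2021.
3rd Sunday of March 2021: Mar 21 2021.
3rd Sunday of April 2021: Apr 18 2021.

Feb 21 2021, Mar 21 2021, Apr 18 2021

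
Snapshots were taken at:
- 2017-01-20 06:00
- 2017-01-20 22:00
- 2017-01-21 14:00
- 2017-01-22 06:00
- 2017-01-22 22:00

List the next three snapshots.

2017-01-23 14:00, 2017-01-24 06:00, 2017-01-24 22:00

Gaps: 16, 16, 16, 16 hours — each event is 16 hours after the previous one.
2017-01-22 22:00 + 16 h = 2017-01-23 14:00.
2017-01-23 14:00 + 16 h = 2017-01-24 06:00.
2017-01-24 06:00 + 16 h = 2017-01-24 22:00.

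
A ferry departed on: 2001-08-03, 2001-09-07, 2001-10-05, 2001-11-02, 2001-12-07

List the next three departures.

These are Fridays at 28- or 35-day spacing (35, 28, 28, 35).
The pattern: 1st Friday of the month.
1st Friday of January 2002: 2002-01-04.
1st Friday of February 2002: 2002-02-01.
1st Friday of March 2002: 2002-03-01.

2002-01-04, 2002-02-01, 2002-03-01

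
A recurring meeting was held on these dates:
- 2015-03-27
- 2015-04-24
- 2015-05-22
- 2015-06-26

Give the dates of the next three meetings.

2015-07-24, 2015-08-28, 2015-09-25

Gaps: 28, 28, 35 days — a mix of 28 and 35. Every date is a Friday.
Each is the 4th Friday of its month.
4th Friday of July 2015: 2015-07-24.
4th Friday of August 2015: 2015-08-28.
September 2015 — 4th Friday is 2015-09-25.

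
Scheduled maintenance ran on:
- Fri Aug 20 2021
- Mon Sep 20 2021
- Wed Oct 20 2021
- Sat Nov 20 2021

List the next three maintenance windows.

The day-of-month is always 20 (31, 30, 31 days between events).
So this recurs on the 20th of each month.
December 2021: Mon Dec 20 2021.
Next: January 2022 → Thu Jan 20 2022.
February 2022: Sun Feb 20 2022.

Mon Dec 20 2021, Thu Jan 20 2022, Sun Feb 20 2022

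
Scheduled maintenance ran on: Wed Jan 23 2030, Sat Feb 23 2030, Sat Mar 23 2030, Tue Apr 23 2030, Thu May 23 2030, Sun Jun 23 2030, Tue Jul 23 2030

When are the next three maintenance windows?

Fri Aug 23 2030, Mon Sep 23 2030, Wed Oct 23 2030

Gaps: 31, 28, 31, 30, 31, 30 days — not constant. Every event is on the 23rd of the month.
Pattern: the 23rd of each month.
August 2030: Fri Aug 23 2030.
September 2030: Mon Sep 23 2030.
October 2030: Wed Oct 23 2030.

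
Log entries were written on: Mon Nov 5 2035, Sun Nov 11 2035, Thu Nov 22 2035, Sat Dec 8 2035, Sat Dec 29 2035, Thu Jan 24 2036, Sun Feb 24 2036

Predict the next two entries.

Gaps: 6, 11, 16, 21, 26, 31 days — each gap is 5 larger than the previous one.
Next gap: 36 days. Sun Feb 24 2036 + 36 days = Mon Mar 31 2036.
Next gap: 41 days. Mon Mar 31 2036 + 41 days = Sun May 11 2036.

Mon Mar 31 2036, Sun May 11 2036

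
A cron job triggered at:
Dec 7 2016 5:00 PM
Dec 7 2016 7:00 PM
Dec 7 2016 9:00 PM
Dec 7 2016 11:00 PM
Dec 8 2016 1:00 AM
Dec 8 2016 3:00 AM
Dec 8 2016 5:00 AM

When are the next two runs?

Gaps: 2, 2, 2, 2, 2, 2 hours — each event is 2 hours after the previous one.
Dec 8 2016 5:00 AM + 2 h = Dec 8 2016 7:00 AM.
Dec 8 2016 7:00 AM + 2 h = Dec 8 2016 9:00 AM.

Dec 8 2016 7:00 AM, Dec 8 2016 9:00 AM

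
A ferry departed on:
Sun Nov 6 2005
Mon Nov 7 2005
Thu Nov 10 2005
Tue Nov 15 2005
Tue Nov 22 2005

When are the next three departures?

Thu Dec 1 2005, Mon Dec 12 2005, Sun Dec 25 2005

Intervals are 1, 3, 5, 7 days — an arithmetic progression with common difference 2.
Next gap: 9 days. Tue Nov 22 2005 + 9 days = Thu Dec 1 2005.
Next gap: 11 days. Thu Dec 1 2005 + 11 days = Mon Dec 12 2005.
Next gap: 13 days. Mon Dec 12 2005 + 13 days = Sun Dec 25 2005.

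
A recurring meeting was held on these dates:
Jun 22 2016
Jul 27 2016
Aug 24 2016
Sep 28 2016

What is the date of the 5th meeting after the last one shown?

Feb 22 2017

These are Wednesdays at 28- or 35-day spacing (35, 28, 35).
The pattern: 4th Wednesday of the month.
October 2016 — 4th Wednesday is Oct 26 2016.
November 2016 — 4th Wednesday is Nov 23 2016.
December 2016 — 4th Wednesday is Dec 28 2016.
4th Wednesday of January 2017: Jan 25 2017.
4th Wednesday of February 2017: Feb 22 2017.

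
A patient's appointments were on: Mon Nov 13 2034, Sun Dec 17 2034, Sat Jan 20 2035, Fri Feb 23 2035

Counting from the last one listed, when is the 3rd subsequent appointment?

Tue Jun 5 2035

Gaps between consecutive events: 34, 34, 34 days — a constant 34-day interval.
Fri Feb 23 2035 + 34 days = Thu Mar 29 2035.
Thu Mar 29 2035 + 34 days = Wed May 2 2035.
Wed May 2 2035 + 34 days = Tue Jun 5 2035.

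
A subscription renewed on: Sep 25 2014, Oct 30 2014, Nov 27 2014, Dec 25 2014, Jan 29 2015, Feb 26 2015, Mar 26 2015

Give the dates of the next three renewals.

Every date is a Thursday; gaps 35, 28, 28, 35, 28, 28 days.
Each is the last Thursday of its month (at least one falls on the 29th or later, ruling out '4th Thursday').
Last Thursday of April 2015: Apr 30 2015.
Last Thursday of May 2015: May 28 2015.
Last Thursday of June 2015: Jun 25 2015.

Apr 30 2015, May 28 2015, Jun 25 2015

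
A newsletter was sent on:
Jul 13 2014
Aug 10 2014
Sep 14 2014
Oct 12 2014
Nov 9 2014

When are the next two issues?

Dec 14 2014, Jan 11 2015

These are Sundays at 28- or 35-day spacing (28, 35, 28, 28).
The pattern: 2nd Sunday of the month.
December 2014 — 2nd Sunday is Dec 14 2014.
January 2015 — 2nd Sunday is Jan 11 2015.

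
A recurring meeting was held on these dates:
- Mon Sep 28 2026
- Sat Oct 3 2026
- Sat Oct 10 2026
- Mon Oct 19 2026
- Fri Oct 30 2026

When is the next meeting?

Thu Nov 12 2026

Intervals are 5, 7, 9, 11 days — an arithmetic progression with common difference 2.
Next gap: 13 days. Fri Oct 30 2026 + 13 days = Thu Nov 12 2026.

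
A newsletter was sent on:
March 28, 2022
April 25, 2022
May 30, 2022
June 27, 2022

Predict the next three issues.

These are Mondays with 28, 35, 28-day gaps.
Each is the final Monday of its month — May 30, 2022 is past the 28th, so '4th Monday' doesn't fit.
Last Monday of July 2022: July 25, 2022.
Last Monday of August 2022: August 29, 2022.
Last Monday of September 2022: September 26, 2022.

July 25, 2022; August 29, 2022; September 26, 2022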